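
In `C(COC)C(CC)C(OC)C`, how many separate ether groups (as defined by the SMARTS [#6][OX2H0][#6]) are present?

2

[#6][OX2H0][#6] is the SMARTS for an ether: an aliphatic oxygen bridging two carbons with no H on the oxygen.
The molecule carries 2 separate instances of a methoxy ether (-OCH3) meeting every constraint; each maps to a distinct set of atoms, giving 2 matches.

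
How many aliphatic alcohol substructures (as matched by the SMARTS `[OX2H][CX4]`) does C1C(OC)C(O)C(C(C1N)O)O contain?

3

[OX2H][CX4] is the SMARTS for an aliphatic alcohol: a hydroxyl oxygen bound to an sp3 (X4) carbon.
The molecule carries 3 separate instances of a hydroxyl group (-OH) meeting every constraint; each maps to a distinct set of atoms, giving 3 matches.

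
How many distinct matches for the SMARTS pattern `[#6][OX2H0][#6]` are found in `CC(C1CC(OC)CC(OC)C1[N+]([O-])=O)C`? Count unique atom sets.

[#6][OX2H0][#6] is the SMARTS for an ether: an aliphatic oxygen bridging two carbons with no H on the oxygen.
The molecule carries 2 separate instances of a methoxy ether (-OCH3) meeting every constraint; each maps to a distinct set of atoms, giving 2 matches.

2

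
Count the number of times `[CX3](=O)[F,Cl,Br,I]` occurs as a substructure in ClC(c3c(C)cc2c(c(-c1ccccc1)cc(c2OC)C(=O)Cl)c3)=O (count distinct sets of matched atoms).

2

[CX3](=O)[F,Cl,Br,I] is the SMARTS for an acyl halide: a carbonyl carbon bonded to a halogen.
The molecule carries 2 separate instances of an acyl chloride (-C(=O)Cl) meeting every constraint; each maps to a distinct set of atoms, giving 2 matches.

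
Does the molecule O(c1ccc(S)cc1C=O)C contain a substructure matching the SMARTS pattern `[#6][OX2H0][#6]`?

Yes

The pattern [#6][OX2H0][#6] describes an aliphatic oxygen bridging two carbons with no H on the oxygen — an ether.
The molecule carries a methoxy ether (-OCH3), whose atoms satisfy every constraint of the query, so the pattern matches.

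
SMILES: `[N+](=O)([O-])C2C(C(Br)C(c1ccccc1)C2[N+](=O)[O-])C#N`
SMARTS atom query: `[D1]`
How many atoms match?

6

Check the 20 heavy atoms by environment: 5× C (D3) → no; 2× N (charge +1, D3) → no; 2× O (charge -1, D1) → match; 2× O (D1) → match; 1× C (D2) → no; 1× N (D1) → match; 1× c (aromatic, D3) → no; 5× c (aromatic, D2) → no; 1× Br (D1) → match.
Summing the matching environments: 2 + 2 + 1 + 1 = 6 matching atoms.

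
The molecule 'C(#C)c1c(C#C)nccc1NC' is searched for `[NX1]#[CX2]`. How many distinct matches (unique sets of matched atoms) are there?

[NX1]#[CX2] is the SMARTS for a nitrile: a nitrogen triple-bonded to a two-connected carbon.
No fragment in the molecule satisfies every constraint, giving 0 matches.

0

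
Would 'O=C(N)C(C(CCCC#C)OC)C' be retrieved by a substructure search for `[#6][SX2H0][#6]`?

The pattern [#6][SX2H0][#6] describes an aliphatic sulfur bridging two carbons with no H on the sulfur — a thioether.
The closest candidate here is a methoxy ether (-OCH3), but the bridging atom is O, not S. No other fragment satisfies the full query, so there is no match.

No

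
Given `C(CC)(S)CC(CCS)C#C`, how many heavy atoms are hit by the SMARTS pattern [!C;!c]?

2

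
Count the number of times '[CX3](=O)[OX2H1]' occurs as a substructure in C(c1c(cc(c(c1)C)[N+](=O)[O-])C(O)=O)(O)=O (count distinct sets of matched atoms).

2

[CX3](=O)[OX2H1] is the SMARTS for a carboxylic acid: an sp2 carbon double-bonded to O and single-bonded to an -OH oxygen.
The molecule carries 2 separate instances of a carboxylic acid group (-C(=O)OH) meeting every constraint; each maps to a distinct set of atoms, giving 2 matches.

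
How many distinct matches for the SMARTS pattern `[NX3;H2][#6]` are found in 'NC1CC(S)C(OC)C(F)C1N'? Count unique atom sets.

2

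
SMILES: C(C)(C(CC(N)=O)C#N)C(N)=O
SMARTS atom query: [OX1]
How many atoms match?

2

Check the 12 heavy atoms by environment: 4× C (X4) → no; 2× C (X3) → no; 2× O (X1) → match; 2× N (X3) → no; 1× C (X2) → no; 1× N (X1) → no.
That gives 2 matching atoms.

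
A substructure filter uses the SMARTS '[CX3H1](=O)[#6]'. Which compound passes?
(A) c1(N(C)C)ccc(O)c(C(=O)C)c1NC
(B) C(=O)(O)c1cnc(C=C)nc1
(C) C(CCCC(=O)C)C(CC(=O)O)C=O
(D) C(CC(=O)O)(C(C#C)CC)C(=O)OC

C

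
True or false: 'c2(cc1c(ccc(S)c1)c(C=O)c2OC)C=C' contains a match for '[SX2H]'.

True

The pattern [SX2H] describes an aliphatic sulfur with two connections, one being H — a thiol.
The molecule carries a thiol (-SH), whose atoms satisfy every constraint of the query, so the pattern matches.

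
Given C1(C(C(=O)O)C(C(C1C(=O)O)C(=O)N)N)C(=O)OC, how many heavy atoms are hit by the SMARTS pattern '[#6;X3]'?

4

The query [#6;X3] means: any carbon (aromatic or not) with three total connections.
Check the 19 heavy atoms by environment: 6× C (X4) → no; 2× N (X3) → no; 4× C (X3) → match; 4× O (X1) → no; 3× O (X2) → no.
That gives 4 matching atoms.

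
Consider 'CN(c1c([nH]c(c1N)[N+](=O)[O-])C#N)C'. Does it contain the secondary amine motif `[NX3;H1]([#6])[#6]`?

No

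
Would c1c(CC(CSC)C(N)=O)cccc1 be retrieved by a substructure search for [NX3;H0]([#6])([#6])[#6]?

The pattern [NX3;H0]([#6])([#6])[#6] describes a trivalent nitrogen with no H, bonded to three carbons — a tertiary amine.
The closest candidate here is a primary amide (-C(=O)NH2), but the amide nitrogen has H2 and only one carbon neighbour. No other fragment satisfies the full query, so there is no match.

No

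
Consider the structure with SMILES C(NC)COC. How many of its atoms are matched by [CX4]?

Check the 6 heavy atoms by environment: 4× C (X4) → match; 1× N (X3) → no; 1× O (X2) → no.
That gives 4 matching atoms.

4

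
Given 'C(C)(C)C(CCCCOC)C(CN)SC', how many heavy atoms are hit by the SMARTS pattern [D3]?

Check the 15 heavy atoms by environment: 5× C (D2) → no; 3× C (D3) → match; 1× N (D1) → no; 4× C (D1) → no; 1× S (D2) → no; 1× O (D2) → no.
That gives 3 matching atoms.

3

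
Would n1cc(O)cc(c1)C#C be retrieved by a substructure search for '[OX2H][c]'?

The pattern [OX2H][c] describes a hydroxyl oxygen attached to an aromatic carbon — a phenol.
The molecule carries a hydroxyl group (-OH), whose atoms satisfy every constraint of the query, so the pattern matches.

Yes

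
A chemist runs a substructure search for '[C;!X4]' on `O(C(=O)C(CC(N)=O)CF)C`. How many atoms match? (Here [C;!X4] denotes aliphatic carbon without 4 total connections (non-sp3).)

2

The query [C;!X4] means: aliphatic carbon that does not have four total connections.
Check the 11 heavy atoms by environment: 4× C (X4) → no; 1× F (X1) → no; 2× C (X3) → match; 2× O (X1) → no; 1× O (X2) → no; 1× N (X3) → no.
That gives 2 matching atoms.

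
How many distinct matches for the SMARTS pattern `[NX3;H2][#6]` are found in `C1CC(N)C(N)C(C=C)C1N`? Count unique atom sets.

3

[NX3;H2][#6] is the SMARTS for a primary amine: a trivalent nitrogen with two H attached to carbon.
The molecule carries 3 separate instances of a primary amino group (-NH2) meeting every constraint; each maps to a distinct set of atoms, giving 3 matches.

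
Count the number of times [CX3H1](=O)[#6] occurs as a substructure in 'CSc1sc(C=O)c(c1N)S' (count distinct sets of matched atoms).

[CX3H1](=O)[#6] is the SMARTS for an aldehyde: an sp2 carbon with one H, double-bonded to O and single-bonded to carbon.
Exactly one fragment in the molecule meets all constraints, giving 1 match.

1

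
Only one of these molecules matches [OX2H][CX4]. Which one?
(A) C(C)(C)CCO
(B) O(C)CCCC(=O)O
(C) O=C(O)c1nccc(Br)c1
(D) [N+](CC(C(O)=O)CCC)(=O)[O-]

[OX2H][CX4] describes a hydroxyl oxygen bound to an sp3 (X4) carbon (an aliphatic alcohol).
(A) contains a hydroxyl group (-OH), which satisfies every atom and bond constraint.
(B) has a methoxy ether (-OCH3) but the oxygen has H0 (ether), not H1.
(C) has a carboxylic acid group (-C(=O)OH) but the -OH is on a CX3 carbonyl carbon, not a CX4 carbon.
(D) has a carboxylic acid group (-C(=O)OH) but the -OH is on a CX3 carbonyl carbon, not a CX4 carbon.
So the answer is (A).

A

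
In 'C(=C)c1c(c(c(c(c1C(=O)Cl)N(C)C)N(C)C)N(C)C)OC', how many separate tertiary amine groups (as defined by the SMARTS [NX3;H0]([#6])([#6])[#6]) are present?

3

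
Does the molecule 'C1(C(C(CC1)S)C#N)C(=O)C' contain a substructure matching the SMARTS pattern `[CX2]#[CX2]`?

The pattern [CX2]#[CX2] describes a carbon-carbon triple bond — an alkyne.
The closest candidate here is a nitrile (-C#N), but the triple bond is C#N, not C#C. No other fragment satisfies the full query, so there is no match.

No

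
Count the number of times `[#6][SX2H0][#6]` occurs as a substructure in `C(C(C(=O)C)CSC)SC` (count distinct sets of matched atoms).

[#6][SX2H0][#6] is the SMARTS for a thioether: an aliphatic sulfur bridging two carbons with no H on the sulfur.
The molecule carries 2 separate instances of a methylthio ether (-SCH3) meeting every constraint; each maps to a distinct set of atoms, giving 2 matches.

2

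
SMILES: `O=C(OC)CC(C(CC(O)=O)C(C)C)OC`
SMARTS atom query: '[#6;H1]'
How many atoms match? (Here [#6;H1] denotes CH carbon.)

3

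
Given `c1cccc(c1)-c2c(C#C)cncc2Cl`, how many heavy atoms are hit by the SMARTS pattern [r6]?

12

The query [r6] means: r6 matches atoms in a six-membered ring.
Check the 15 heavy atoms by environment: 1× n (aromatic, in 6-ring) → match; 11× c (aromatic, in 6-ring) → match; 2× C (acyclic) → no; 1× Cl (acyclic) → no.
Summing the matching environments: 1 + 11 = 12 matching atoms.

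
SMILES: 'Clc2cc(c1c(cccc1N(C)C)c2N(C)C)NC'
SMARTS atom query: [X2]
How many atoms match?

The query [X2] means: any atom with exactly two total connections (bonds + H).
Check the 19 heavy atoms by environment: 10× c (aromatic, X3) → no; 1× Cl (X1) → no; 3× N (X3) → no; 5× C (X4) → no.
No environment satisfies the query, so 0 matching atoms.

0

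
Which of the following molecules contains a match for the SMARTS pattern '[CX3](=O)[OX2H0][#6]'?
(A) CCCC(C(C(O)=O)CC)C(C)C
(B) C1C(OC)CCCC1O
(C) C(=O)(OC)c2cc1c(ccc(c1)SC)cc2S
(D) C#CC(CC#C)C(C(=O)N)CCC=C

[CX3](=O)[OX2H0][#6] describes a carbonyl carbon bonded to an oxygen that is itself bonded to carbon (no H on that O) (an ester).
(A) has a carboxylic acid group (-C(=O)OH) but the singly-bonded O carries H (OX2H1, not H0).
(B) has a methoxy ether (-OCH3) but the ether oxygen is not adjacent to a C=O carbon.
(C) contains a methyl-ester group (-C(=O)OCH3), which satisfies every atom and bond constraint.
(D) has a primary amide (-C(=O)NH2) but the carbonyl is bonded to N, not to an O-C linkage.
So the answer is (C).

C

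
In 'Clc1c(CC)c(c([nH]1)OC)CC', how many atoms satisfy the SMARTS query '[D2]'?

The query [D2] means: atom with exactly two heavy-atom neighbours.
Check the 12 heavy atoms by environment: 1× n (aromatic, D2) → match; 4× c (aromatic, D3) → no; 1× O (D2) → match; 3× C (D1) → no; 2× C (D2) → match; 1× Cl (D1) → no.
Summing the matching environments: 1 + 1 + 2 = 4 matching atoms.

4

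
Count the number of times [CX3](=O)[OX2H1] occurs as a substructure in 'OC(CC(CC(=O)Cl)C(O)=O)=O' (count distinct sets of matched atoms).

[CX3](=O)[OX2H1] is the SMARTS for a carboxylic acid: an sp2 carbon double-bonded to O and single-bonded to an -OH oxygen.
The molecule carries 2 separate instances of a carboxylic acid group (-C(=O)OH) meeting every constraint; each maps to a distinct set of atoms, giving 2 matches.

2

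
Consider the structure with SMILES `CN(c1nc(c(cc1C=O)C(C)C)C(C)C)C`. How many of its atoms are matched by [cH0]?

The query [cH0] means: aromatic carbon with no attached hydrogen (substituted or ring-fusion).
Check the 17 heavy atoms by environment: 1× n (aromatic, H0) → no; 4× c (aromatic, H0) → match; 1× c (aromatic, H1) → no; 3× C (H1) → no; 1× O (H0) → no; 6× C (H3) → no; 1× N (H0) → no.
That gives 4 matching atoms.

4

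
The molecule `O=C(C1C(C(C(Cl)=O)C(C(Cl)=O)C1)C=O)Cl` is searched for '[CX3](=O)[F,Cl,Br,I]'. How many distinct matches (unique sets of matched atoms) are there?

[CX3](=O)[F,Cl,Br,I] is the SMARTS for an acyl halide: a carbonyl carbon bonded to a halogen.
The molecule carries 3 separate instances of an acyl chloride (-C(=O)Cl) meeting every constraint; each maps to a distinct set of atoms, giving 3 matches.

3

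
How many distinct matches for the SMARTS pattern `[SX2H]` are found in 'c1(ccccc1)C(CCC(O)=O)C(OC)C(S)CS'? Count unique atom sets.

2

[SX2H] is the SMARTS for a thiol: an aliphatic sulfur with two connections, one being H.
The molecule carries 2 separate instances of a thiol (-SH) meeting every constraint; each maps to a distinct set of atoms, giving 2 matches.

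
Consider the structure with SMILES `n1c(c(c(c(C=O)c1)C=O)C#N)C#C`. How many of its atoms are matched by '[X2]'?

4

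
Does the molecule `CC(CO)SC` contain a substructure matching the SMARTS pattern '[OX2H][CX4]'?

Yes

The pattern [OX2H][CX4] describes a hydroxyl oxygen bound to an sp3 (X4) carbon — an aliphatic alcohol.
The molecule carries a hydroxyl group (-OH), whose atoms satisfy every constraint of the query, so the pattern matches.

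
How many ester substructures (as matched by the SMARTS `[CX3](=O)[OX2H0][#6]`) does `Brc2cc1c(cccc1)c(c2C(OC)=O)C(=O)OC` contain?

[CX3](=O)[OX2H0][#6] is the SMARTS for an ester: a carbonyl carbon bonded to an oxygen that is itself bonded to carbon (no H on that O).
The molecule carries 2 separate instances of a methyl-ester group (-C(=O)OCH3) meeting every constraint; each maps to a distinct set of atoms, giving 2 matches.

2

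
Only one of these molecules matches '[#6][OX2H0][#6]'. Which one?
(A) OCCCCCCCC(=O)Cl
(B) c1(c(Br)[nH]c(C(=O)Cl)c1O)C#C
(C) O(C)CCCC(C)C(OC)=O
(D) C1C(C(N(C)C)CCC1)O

[#6][OX2H0][#6] describes an aliphatic oxygen bridging two carbons with no H on the oxygen (an ether).
(A) has a hydroxyl group (-OH) but the oxygen has H1, not H0 bridging two carbons.
(B) has a hydroxyl group (-OH) but the oxygen has H1, not H0 bridging two carbons.
(C) contains a methoxy ether (-OCH3), which satisfies every atom and bond constraint.
(D) has a hydroxyl group (-OH) but the oxygen has H1, not H0 bridging two carbons.
So the answer is (C).

C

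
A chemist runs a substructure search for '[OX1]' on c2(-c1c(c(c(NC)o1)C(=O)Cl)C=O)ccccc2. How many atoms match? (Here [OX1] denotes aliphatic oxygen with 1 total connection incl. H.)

2

The query [OX1] means: aliphatic oxygen with one total connection — typically a carbonyl =O or an oxide.
Check the 18 heavy atoms by environment: 1× o (aromatic, X2) → no; 10× c (aromatic, X3) → no; 1× N (X3) → no; 1× C (X4) → no; 2× C (X3) → no; 2× O (X1) → match; 1× Cl (X1) → no.
That gives 2 matching atoms.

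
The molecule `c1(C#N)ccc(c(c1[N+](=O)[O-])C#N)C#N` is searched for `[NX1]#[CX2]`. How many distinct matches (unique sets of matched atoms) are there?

3

[NX1]#[CX2] is the SMARTS for a nitrile: a nitrogen triple-bonded to a two-connected carbon.
The molecule carries 3 separate instances of a nitrile (-C#N) meeting every constraint; each maps to a distinct set of atoms, giving 3 matches.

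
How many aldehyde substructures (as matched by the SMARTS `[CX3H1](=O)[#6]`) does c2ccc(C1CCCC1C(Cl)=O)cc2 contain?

0

[CX3H1](=O)[#6] is the SMARTS for an aldehyde: an sp2 carbon with one H, double-bonded to O and single-bonded to carbon.
No fragment in the molecule satisfies every constraint, giving 0 matches.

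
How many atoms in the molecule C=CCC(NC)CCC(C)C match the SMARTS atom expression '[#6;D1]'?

The query [#6;D1] means: carbon bonded to exactly one heavy atom.
Check the 11 heavy atoms by environment: 4× C (D2) → no; 2× C (D3) → no; 1× N (D2) → no; 4× C (D1) → match.
That gives 4 matching atoms.

4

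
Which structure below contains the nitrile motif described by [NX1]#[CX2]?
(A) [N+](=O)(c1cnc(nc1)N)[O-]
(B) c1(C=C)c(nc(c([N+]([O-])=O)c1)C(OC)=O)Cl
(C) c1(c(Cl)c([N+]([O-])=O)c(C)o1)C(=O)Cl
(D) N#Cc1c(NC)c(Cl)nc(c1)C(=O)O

D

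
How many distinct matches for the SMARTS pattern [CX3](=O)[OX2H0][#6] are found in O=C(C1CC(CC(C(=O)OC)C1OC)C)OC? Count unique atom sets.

2

[CX3](=O)[OX2H0][#6] is the SMARTS for an ester: a carbonyl carbon bonded to an oxygen that is itself bonded to carbon (no H on that O).
The molecule carries 2 separate instances of a methyl-ester group (-C(=O)OCH3) meeting every constraint; each maps to a distinct set of atoms, giving 2 matches.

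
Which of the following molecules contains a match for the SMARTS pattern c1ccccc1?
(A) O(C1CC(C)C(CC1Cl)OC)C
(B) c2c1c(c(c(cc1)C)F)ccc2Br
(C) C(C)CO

B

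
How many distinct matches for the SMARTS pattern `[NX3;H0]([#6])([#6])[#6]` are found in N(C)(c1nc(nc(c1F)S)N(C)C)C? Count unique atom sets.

[NX3;H0]([#6])([#6])[#6] is the SMARTS for a tertiary amine: a trivalent nitrogen with no H, bonded to three carbons.
The molecule carries 2 separate instances of a dimethylamino group (-N(CH3)2) meeting every constraint; each maps to a distinct set of atoms, giving 2 matches.

2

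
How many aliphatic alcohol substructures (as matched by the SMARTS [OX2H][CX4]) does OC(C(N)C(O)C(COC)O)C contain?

[OX2H][CX4] is the SMARTS for an aliphatic alcohol: a hydroxyl oxygen bound to an sp3 (X4) carbon.
The molecule carries 3 separate instances of a hydroxyl group (-OH) meeting every constraint; each maps to a distinct set of atoms, giving 3 matches.

3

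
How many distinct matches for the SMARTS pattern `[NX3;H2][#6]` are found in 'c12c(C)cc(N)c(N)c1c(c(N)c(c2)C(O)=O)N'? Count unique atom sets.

4

[NX3;H2][#6] is the SMARTS for a primary amine: a trivalent nitrogen with two H attached to carbon.
The molecule carries 4 separate instances of a primary amino group (-NH2) meeting every constraint; each maps to a distinct set of atoms, giving 4 matches.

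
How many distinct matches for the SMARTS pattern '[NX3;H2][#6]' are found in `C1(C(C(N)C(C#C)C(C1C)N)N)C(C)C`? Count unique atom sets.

3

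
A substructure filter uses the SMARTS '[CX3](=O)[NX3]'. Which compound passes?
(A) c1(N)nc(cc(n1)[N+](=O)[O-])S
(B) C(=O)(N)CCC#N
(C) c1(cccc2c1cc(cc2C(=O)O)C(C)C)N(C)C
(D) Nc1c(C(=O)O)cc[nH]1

B

[CX3](=O)[NX3] describes a carbonyl carbon bonded to a trivalent nitrogen (an amide).
(A) has a primary amino group (-NH2) but the -NH2 is not attached to a carbonyl carbon.
(B) contains a primary amide (-C(=O)NH2), which satisfies every atom and bond constraint.
(C) has a carboxylic acid group (-C(=O)OH) but the carbonyl is bonded to O, not to an NX3 nitrogen.
(D) has a carboxylic acid group (-C(=O)OH) but the carbonyl is bonded to O, not to an NX3 nitrogen.
So the answer is (B).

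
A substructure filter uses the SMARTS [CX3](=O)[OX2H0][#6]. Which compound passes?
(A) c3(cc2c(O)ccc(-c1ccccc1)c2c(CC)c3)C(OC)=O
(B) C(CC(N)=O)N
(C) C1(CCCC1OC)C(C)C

A

[CX3](=O)[OX2H0][#6] describes a carbonyl carbon bonded to an oxygen that is itself bonded to carbon (no H on that O) (an ester).
(A) contains a methyl-ester group (-C(=O)OCH3), which satisfies every atom and bond constraint.
(B) has a primary amide (-C(=O)NH2) but the carbonyl is bonded to N, not to an O-C linkage.
(C) has a methoxy ether (-OCH3) but the ether oxygen is not adjacent to a C=O carbon.
So the answer is (A).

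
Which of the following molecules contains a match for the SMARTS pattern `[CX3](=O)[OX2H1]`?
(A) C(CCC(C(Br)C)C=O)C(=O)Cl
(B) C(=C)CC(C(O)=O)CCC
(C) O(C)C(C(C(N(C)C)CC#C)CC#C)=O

[CX3](=O)[OX2H1] describes an sp2 carbon double-bonded to O and single-bonded to an -OH oxygen (a carboxylic acid).
(A) has an aldehyde (-CHO) but there is no singly-bonded oxygen on the carbonyl carbon.
(B) contains a carboxylic acid group (-C(=O)OH), which satisfies every atom and bond constraint.
(C) has a methyl-ester group (-C(=O)OCH3) but the singly-bonded O has no H (OX2H0, not OX2H1).
So the answer is (B).

B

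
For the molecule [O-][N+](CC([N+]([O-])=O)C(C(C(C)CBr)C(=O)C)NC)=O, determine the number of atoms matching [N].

3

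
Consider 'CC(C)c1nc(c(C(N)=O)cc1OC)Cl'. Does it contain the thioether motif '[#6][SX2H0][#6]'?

The pattern [#6][SX2H0][#6] describes an aliphatic sulfur bridging two carbons with no H on the sulfur — a thioether.
The closest candidate here is a methoxy ether (-OCH3), but the bridging atom is O, not S. No other fragment satisfies the full query, so there is no match.

No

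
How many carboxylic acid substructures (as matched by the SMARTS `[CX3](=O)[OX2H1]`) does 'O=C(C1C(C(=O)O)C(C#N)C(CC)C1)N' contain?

[CX3](=O)[OX2H1] is the SMARTS for a carboxylic acid: an sp2 carbon double-bonded to O and single-bonded to an -OH oxygen.
Exactly one fragment in the molecule meets all constraints, giving 1 match.

1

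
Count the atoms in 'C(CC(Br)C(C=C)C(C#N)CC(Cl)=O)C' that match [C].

11

The query [C] means: uppercase C matches aliphatic (non-aromatic) carbon only.
Check the 15 heavy atoms by environment: 11× C → match; 1× Br → no; 1× N → no; 1× O → no; 1× Cl → no.
That gives 11 matching atoms.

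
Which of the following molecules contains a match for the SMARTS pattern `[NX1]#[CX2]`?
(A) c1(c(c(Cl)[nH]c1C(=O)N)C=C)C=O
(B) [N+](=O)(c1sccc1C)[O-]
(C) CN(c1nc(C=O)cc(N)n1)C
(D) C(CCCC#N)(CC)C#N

[NX1]#[CX2] describes a nitrogen triple-bonded to a two-connected carbon (a nitrile).
(A) has a primary amide (-C(=O)NH2) but the nitrogen is NX3, not NX1.
(B) has a nitro group (-[N+](=O)[O-]) but there is no C#N triple bond.
(C) has a primary amino group (-NH2) but the nitrogen is NX3 (three connections), not NX1 triple-bonded.
(D) contains a nitrile (-C#N), which satisfies every atom and bond constraint.
So the answer is (D).

D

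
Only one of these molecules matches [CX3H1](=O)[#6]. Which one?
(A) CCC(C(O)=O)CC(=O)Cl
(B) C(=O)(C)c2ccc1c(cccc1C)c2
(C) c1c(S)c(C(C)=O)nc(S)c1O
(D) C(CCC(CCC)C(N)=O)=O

D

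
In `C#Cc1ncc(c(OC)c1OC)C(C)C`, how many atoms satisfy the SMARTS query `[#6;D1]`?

5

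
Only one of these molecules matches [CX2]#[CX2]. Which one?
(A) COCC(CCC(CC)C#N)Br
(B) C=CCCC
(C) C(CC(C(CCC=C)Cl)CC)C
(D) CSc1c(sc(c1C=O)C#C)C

D

[CX2]#[CX2] describes a carbon-carbon triple bond (an alkyne).
(A) has a nitrile (-C#N) but the triple bond is C#N, not C#C.
(B) has a vinyl group (-CH=CH2) but the C=C is a double bond; both carbons are CX3, not CX2.
(C) has a vinyl group (-CH=CH2) but the C=C is a double bond; both carbons are CX3, not CX2.
(D) contains an ethynyl group (-C#CH), which satisfies every atom and bond constraint.
So the answer is (D).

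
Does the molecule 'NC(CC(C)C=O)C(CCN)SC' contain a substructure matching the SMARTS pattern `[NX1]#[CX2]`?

No

The pattern [NX1]#[CX2] describes a nitrogen triple-bonded to a two-connected carbon — a nitrile.
The closest candidate here is a primary amino group (-NH2), but the nitrogen is NX3 (three connections), not NX1 triple-bonded. No other fragment satisfies the full query, so there is no match.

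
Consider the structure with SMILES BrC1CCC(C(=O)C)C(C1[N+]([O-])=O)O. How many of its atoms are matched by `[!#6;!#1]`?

The query [!#6;!#1] means: not carbon and not hydrogen — any heteroatom.
Check the 14 heavy atoms by environment: 8× C → no; 3× O → match; 1× N (charge +1) → match; 1× O (charge -1) → match; 1× Br → match.
Summing the matching environments: 3 + 1 + 1 + 1 = 6 matching atoms.

6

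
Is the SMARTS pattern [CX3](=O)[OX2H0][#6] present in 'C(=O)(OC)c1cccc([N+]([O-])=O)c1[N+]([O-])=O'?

The pattern [CX3](=O)[OX2H0][#6] describes a carbonyl carbon bonded to an oxygen that is itself bonded to carbon (no H on that O) — an ester.
The molecule carries a methyl-ester group (-C(=O)OCH3), whose atoms satisfy every constraint of the query, so the pattern matches.

Yes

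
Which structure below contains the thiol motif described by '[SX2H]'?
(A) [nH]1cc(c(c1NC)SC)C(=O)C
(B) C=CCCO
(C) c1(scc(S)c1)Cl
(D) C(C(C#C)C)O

[SX2H] describes an aliphatic sulfur with two connections, one being H (a thiol).
(A) has a methylthio ether (-SCH3) but the sulfur has H0 (bonded to two carbons), not H1.
(B) has a hydroxyl group (-OH) but it is an -OH, not an -SH.
(C) contains a thiol (-SH), which satisfies every atom and bond constraint.
(D) has a hydroxyl group (-OH) but it is an -OH, not an -SH.
So the answer is (C).

C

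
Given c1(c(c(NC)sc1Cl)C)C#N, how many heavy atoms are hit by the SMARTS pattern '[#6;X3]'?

4

Check the 11 heavy atoms by environment: 1× s (aromatic, X2) → no; 4× c (aromatic, X3) → match; 1× N (X3) → no; 2× C (X4) → no; 1× C (X2) → no; 1× N (X1) → no; 1× Cl (X1) → no.
That gives 4 matching atoms.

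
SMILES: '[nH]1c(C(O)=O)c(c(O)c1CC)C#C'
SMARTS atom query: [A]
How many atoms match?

8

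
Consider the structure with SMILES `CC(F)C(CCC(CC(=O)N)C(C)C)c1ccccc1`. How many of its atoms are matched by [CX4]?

The query [CX4] means: C with X4: aliphatic carbon with exactly 4 total connections (bonds + H).
Check the 20 heavy atoms by environment: 10× C (X4) → match; 6× c (aromatic, X3) → no; 1× F (X1) → no; 1× C (X3) → no; 1× O (X1) → no; 1× N (X3) → no.
That gives 10 matching atoms.

10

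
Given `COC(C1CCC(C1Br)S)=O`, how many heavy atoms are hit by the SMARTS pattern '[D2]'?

3

The query [D2] means: atom with exactly two heavy-atom neighbours.
Check the 11 heavy atoms by environment: 4× C (D3) → no; 2× C (D2) → match; 1× S (D1) → no; 1× O (D1) → no; 1× O (D2) → match; 1× C (D1) → no; 1× Br (D1) → no.
Summing the matching environments: 2 + 1 = 3 matching atoms.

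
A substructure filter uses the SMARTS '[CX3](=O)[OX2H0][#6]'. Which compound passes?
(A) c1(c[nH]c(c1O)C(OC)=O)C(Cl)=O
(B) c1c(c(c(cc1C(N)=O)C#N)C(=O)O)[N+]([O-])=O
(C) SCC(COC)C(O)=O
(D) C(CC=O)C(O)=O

A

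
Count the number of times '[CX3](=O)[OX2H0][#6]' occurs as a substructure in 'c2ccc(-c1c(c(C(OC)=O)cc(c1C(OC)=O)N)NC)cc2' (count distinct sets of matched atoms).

[CX3](=O)[OX2H0][#6] is the SMARTS for an ester: a carbonyl carbon bonded to an oxygen that is itself bonded to carbon (no H on that O).
The molecule carries 2 separate instances of a methyl-ester group (-C(=O)OCH3) meeting every constraint; each maps to a distinct set of atoms, giving 2 matches.

2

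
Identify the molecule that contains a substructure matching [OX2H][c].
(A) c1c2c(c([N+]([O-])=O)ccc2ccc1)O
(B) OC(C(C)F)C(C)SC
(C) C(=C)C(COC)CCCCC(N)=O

A

[OX2H][c] describes a hydroxyl oxygen attached to an aromatic carbon (a phenol).
(A) contains a hydroxyl group (-OH), which satisfies every atom and bond constraint.
(B) has a hydroxyl group (-OH) but the -OH is on an aliphatic carbon, not an aromatic c.
(C) has a methoxy ether (-OCH3) but the oxygen has H0, not H1.
So the answer is (A).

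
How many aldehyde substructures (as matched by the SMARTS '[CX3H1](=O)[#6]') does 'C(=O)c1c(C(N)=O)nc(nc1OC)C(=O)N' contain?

1

[CX3H1](=O)[#6] is the SMARTS for an aldehyde: an sp2 carbon with one H, double-bonded to O and single-bonded to carbon.
Exactly one fragment in the molecule meets all constraints, giving 1 match.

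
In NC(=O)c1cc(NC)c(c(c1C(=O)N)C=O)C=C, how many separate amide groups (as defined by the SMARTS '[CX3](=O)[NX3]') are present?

[CX3](=O)[NX3] is the SMARTS for an amide: a carbonyl carbon bonded to a trivalent nitrogen.
The molecule carries 2 separate instances of a primary amide (-C(=O)NH2) meeting every constraint; each maps to a distinct set of atoms, giving 2 matches.

2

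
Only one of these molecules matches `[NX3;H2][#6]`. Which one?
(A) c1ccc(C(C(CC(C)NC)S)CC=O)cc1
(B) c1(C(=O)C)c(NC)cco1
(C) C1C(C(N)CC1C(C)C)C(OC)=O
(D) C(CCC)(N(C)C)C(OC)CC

C

[NX3;H2][#6] describes a trivalent nitrogen with two H attached to carbon (a primary amine).
(A) has an N-methylamino group (-NHCH3) but the nitrogen bears two carbons and only one H (H1), not H2.
(B) has an N-methylamino group (-NHCH3) but the nitrogen bears two carbons and only one H (H1), not H2.
(C) contains a primary amino group (-NH2), which satisfies every atom and bond constraint.
(D) has a dimethylamino group (-N(CH3)2) but the nitrogen has H0, not H2.
So the answer is (C).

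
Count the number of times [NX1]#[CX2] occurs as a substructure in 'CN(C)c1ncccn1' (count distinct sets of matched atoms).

0

[NX1]#[CX2] is the SMARTS for a nitrile: a nitrogen triple-bonded to a two-connected carbon.
No fragment in the molecule satisfies every constraint, giving 0 matches.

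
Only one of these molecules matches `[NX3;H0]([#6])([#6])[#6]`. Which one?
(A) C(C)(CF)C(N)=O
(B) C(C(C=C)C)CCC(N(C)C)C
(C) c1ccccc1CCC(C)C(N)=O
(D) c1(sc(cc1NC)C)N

[NX3;H0]([#6])([#6])[#6] describes a trivalent nitrogen with no H, bonded to three carbons (a tertiary amine).
(A) has a primary amide (-C(=O)NH2) but the amide nitrogen has H2 and only one carbon neighbour.
(B) contains a dimethylamino group (-N(CH3)2), which satisfies every atom and bond constraint.
(C) has a primary amide (-C(=O)NH2) but the amide nitrogen has H2 and only one carbon neighbour.
(D) has an N-methylamino group (-NHCH3) but the nitrogen still has one H (H1), not H0.
So the answer is (B).

B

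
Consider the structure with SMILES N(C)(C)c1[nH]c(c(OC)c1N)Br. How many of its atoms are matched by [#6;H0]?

Check the 12 heavy atoms by environment: 1× n (aromatic, H1) → no; 4× c (aromatic, H0) → match; 1× N (H2) → no; 1× Br (H0) → no; 1× N (H0) → no; 3× C (H3) → no; 1× O (H0) → no.
That gives 4 matching atoms.

4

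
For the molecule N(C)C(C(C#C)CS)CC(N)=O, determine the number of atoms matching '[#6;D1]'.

2

The query [#6;D1] means: carbon bonded to exactly one heavy atom.
Check the 12 heavy atoms by environment: 3× C (D2) → no; 3× C (D3) → no; 1× O (D1) → no; 1× N (D1) → no; 1× S (D1) → no; 2× C (D1) → match; 1× N (D2) → no.
That gives 2 matching atoms.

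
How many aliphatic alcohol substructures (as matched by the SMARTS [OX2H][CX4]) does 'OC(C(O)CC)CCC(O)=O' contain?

[OX2H][CX4] is the SMARTS for an aliphatic alcohol: a hydroxyl oxygen bound to an sp3 (X4) carbon.
The molecule carries 2 separate instances of a hydroxyl group (-OH) meeting every constraint; each maps to a distinct set of atoms, giving 2 matches.

2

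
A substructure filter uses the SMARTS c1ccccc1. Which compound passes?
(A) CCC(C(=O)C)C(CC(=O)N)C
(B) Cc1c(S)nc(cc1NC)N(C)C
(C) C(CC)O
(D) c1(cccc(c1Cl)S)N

D

c1ccccc1 describes six aromatic carbons in a ring (a benzene ring).
(A) has a methyl group (-CH3) but no six-membered all-carbon aromatic ring is present.
(B) has a methyl group (-CH3) but no six-membered all-carbon aromatic ring is present.
(C) has a methyl group (-CH3) but no six-membered all-carbon aromatic ring is present.
(D) contains the required atom environment, so the pattern matches.
So the answer is (D).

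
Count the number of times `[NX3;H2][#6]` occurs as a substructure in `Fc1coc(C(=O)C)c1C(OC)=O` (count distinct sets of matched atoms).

0

[NX3;H2][#6] is the SMARTS for a primary amine: a trivalent nitrogen with two H attached to carbon.
No fragment in the molecule satisfies every constraint, giving 0 matches.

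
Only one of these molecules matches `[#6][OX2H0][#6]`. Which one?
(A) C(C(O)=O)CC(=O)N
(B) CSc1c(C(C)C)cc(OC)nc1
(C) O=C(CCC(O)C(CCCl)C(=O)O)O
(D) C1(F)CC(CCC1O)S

[#6][OX2H0][#6] describes an aliphatic oxygen bridging two carbons with no H on the oxygen (an ether).
(A) has a carboxylic acid group (-C(=O)OH) but the -OH oxygen has H1; the =O is OX1, not OX2.
(B) contains a methoxy ether (-OCH3), which satisfies every atom and bond constraint.
(C) has a hydroxyl group (-OH) but the oxygen has H1, not H0 bridging two carbons.
(D) has a hydroxyl group (-OH) but the oxygen has H1, not H0 bridging two carbons.
So the answer is (B).

B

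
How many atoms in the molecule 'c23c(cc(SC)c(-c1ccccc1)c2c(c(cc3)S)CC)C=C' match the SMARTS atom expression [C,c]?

21

The query [C,c] means: comma = OR; matches aliphatic or aromatic carbon — same as #6.
Check the 23 heavy atoms by environment: 16× c (aromatic) → match; 2× S → no; 5× C → match.
Summing the matching environments: 16 + 5 = 21 matching atoms.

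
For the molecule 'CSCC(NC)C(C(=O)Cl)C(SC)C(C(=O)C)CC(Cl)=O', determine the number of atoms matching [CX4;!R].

10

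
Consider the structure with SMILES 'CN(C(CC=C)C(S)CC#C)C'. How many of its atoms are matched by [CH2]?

Check the 12 heavy atoms by environment: 3× C (H2) → match; 4× C (H1) → no; 1× S (H1) → no; 1× N (H0) → no; 2× C (H3) → no; 1× C (H0) → no.
That gives 3 matching atoms.

3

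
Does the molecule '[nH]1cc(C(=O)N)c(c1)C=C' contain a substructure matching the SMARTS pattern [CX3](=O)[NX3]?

The pattern [CX3](=O)[NX3] describes a carbonyl carbon bonded to a trivalent nitrogen — an amide.
The molecule carries a primary amide (-C(=O)NH2), whose atoms satisfy every constraint of the query, so the pattern matches.

Yes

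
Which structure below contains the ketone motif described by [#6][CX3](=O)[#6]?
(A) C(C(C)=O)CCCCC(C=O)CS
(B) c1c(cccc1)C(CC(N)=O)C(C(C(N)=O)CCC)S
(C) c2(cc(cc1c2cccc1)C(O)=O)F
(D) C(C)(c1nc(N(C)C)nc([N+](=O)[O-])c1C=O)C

A

[#6][CX3](=O)[#6] describes a carbonyl carbon (no H) flanked by two carbons (a ketone).
(A) contains an acetyl/ketone group (-C(=O)CH3), which satisfies every atom and bond constraint.
(B) has a primary amide (-C(=O)NH2) but one neighbour of the carbonyl carbon is N, not C.
(C) has a carboxylic acid group (-C(=O)OH) but one neighbour of the carbonyl carbon is O, not C.
(D) has an aldehyde (-CHO) but the carbonyl carbon has H1, so it is not flanked by two carbons.
So the answer is (A).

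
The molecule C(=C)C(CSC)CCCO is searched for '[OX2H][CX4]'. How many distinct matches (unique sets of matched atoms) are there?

1

[OX2H][CX4] is the SMARTS for an aliphatic alcohol: a hydroxyl oxygen bound to an sp3 (X4) carbon.
Exactly one fragment in the molecule meets all constraints, giving 1 match.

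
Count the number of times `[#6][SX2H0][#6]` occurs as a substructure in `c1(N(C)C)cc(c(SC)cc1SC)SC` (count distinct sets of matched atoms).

3

[#6][SX2H0][#6] is the SMARTS for a thioether: an aliphatic sulfur bridging two carbons with no H on the sulfur.
The molecule carries 3 separate instances of a methylthio ether (-SCH3) meeting every constraint; each maps to a distinct set of atoms, giving 3 matches.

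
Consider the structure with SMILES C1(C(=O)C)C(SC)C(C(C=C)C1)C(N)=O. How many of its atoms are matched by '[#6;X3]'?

The query [#6;X3] means: any carbon (aromatic or not) with three total connections.
Check the 15 heavy atoms by environment: 7× C (X4) → no; 4× C (X3) → match; 2× O (X1) → no; 1× S (X2) → no; 1× N (X3) → no.
That gives 4 matching atoms.

4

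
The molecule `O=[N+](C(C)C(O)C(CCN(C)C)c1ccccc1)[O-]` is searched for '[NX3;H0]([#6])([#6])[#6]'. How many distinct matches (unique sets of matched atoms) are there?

[NX3;H0]([#6])([#6])[#6] is the SMARTS for a tertiary amine: a trivalent nitrogen with no H, bonded to three carbons.
Exactly one fragment in the molecule meets all constraints, giving 1 match.

1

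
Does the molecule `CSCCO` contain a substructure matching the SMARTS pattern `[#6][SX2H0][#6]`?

Yes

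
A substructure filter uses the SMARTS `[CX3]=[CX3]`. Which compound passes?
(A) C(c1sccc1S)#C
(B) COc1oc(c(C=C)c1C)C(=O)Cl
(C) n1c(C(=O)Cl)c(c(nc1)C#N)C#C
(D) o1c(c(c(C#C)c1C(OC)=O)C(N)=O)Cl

[CX3]=[CX3] describes a non-aromatic C=C double bond between two sp2 carbons (an alkene).
(A) has an ethynyl group (-C#CH) but the C-C bond is a triple bond, not a double bond.
(B) contains a vinyl group (-CH=CH2), which satisfies every atom and bond constraint.
(C) has an ethynyl group (-C#CH) but the C-C bond is a triple bond, not a double bond.
(D) has an ethynyl group (-C#CH) but the C-C bond is a triple bond, not a double bond.
So the answer is (B).

B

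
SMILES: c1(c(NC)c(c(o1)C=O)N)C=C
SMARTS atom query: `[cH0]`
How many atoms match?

4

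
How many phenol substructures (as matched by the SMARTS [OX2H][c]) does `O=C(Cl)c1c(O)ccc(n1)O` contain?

[OX2H][c] is the SMARTS for a phenol: a hydroxyl oxygen attached to an aromatic carbon.
The molecule carries 2 separate instances of a hydroxyl group (-OH) meeting every constraint; each maps to a distinct set of atoms, giving 2 matches.

2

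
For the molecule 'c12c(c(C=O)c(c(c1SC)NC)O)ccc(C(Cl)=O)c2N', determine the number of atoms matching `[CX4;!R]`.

2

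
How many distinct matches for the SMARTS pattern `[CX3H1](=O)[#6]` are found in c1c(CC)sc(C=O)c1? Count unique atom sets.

1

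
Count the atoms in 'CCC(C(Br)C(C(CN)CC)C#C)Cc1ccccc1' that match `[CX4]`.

The query [CX4] means: C with X4: aliphatic carbon with exactly 4 total connections (bonds + H).
Check the 20 heavy atoms by environment: 10× C (X4) → match; 1× N (X3) → no; 2× C (X2) → no; 6× c (aromatic, X3) → no; 1× Br (X1) → no.
That gives 10 matching atoms.

10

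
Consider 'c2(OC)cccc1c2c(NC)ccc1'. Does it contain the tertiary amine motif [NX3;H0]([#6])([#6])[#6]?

No

The pattern [NX3;H0]([#6])([#6])[#6] describes a trivalent nitrogen with no H, bonded to three carbons — a tertiary amine.
The closest candidate here is an N-methylamino group (-NHCH3), but the nitrogen still has one H (H1), not H0. No other fragment satisfies the full query, so there is no match.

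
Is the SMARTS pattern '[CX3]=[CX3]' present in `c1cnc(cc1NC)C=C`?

Yes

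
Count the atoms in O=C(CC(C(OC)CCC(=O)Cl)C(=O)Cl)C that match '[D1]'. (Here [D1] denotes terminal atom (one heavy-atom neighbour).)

Check the 16 heavy atoms by environment: 3× C (D2) → no; 5× C (D3) → no; 3× O (D1) → match; 2× Cl (D1) → match; 2× C (D1) → match; 1× O (D2) → no.
Summing the matching environments: 3 + 2 + 2 = 7 matching atoms.

7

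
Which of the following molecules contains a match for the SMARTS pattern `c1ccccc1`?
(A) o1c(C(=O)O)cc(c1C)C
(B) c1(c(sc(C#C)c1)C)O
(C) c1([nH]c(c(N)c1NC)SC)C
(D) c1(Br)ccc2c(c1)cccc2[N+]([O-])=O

D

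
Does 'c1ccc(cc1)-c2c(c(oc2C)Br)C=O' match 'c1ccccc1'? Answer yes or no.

Yes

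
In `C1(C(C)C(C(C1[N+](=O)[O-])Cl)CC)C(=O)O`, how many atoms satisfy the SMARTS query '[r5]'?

5

Check the 15 heavy atoms by environment: 5× C (in 5-ring) → match; 1× N (charge +1, acyclic) → no; 1× O (charge -1, acyclic) → no; 3× O (acyclic) → no; 4× C (acyclic) → no; 1× Cl (acyclic) → no.
That gives 5 matching atoms.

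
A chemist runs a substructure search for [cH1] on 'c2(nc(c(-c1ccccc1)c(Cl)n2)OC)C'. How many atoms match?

5

The query [cH1] means: aromatic carbon bearing exactly one hydrogen.
Check the 16 heavy atoms by environment: 2× n (aromatic, H0) → no; 5× c (aromatic, H0) → no; 1× Cl (H0) → no; 2× C (H3) → no; 5× c (aromatic, H1) → match; 1× O (H0) → no.
That gives 5 matching atoms.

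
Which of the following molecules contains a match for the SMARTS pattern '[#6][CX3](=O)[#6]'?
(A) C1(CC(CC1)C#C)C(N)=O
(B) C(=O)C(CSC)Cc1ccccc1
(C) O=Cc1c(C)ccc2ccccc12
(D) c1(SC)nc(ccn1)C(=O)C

D

[#6][CX3](=O)[#6] describes a carbonyl carbon (no H) flanked by two carbons (a ketone).
(A) has a primary amide (-C(=O)NH2) but one neighbour of the carbonyl carbon is N, not C.
(B) has an aldehyde (-CHO) but the carbonyl carbon has H1, so it is not flanked by two carbons.
(C) has an aldehyde (-CHO) but the carbonyl carbon has H1, so it is not flanked by two carbons.
(D) contains an acetyl/ketone group (-C(=O)CH3), which satisfies every atom and bond constraint.
So the answer is (D).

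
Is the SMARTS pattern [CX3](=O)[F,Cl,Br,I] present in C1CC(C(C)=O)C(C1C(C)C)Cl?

No

The pattern [CX3](=O)[F,Cl,Br,I] describes a carbonyl carbon bonded to a halogen — an acyl halide.
The closest candidate here is a chloro substituent, but the Cl is not on a carbonyl carbon. No other fragment satisfies the full query, so there is no match.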